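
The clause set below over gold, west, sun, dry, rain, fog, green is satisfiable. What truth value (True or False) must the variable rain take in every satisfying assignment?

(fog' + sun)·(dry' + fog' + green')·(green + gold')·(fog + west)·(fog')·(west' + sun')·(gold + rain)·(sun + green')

True

Suppose rain = 0.
(fog') alone gives fog = 0.
(west) alone gives west = 1.
(sun') alone gives sun = 0.
(gold) alone gives gold = 1.
(green) alone gives green = 1.
But (green') is also a unit clause — contradiction.
So every satisfying assignment has rain = True.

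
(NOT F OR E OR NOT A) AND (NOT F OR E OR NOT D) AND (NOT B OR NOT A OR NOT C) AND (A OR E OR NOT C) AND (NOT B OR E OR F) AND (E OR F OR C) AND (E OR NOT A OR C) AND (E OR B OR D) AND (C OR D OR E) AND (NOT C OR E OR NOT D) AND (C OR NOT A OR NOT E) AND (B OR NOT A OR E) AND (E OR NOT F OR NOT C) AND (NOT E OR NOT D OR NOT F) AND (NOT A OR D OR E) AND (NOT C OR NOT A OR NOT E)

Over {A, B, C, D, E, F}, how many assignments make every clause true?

There are 2^6 = 64 truth assignments over (A, B, C, D, E, F).
Split on E. With E = true, the clauses containing E are satisfied and NOT E drops from the rest; 12 of the 2^5 = 32 assignments to the other variables satisfy what remains.
With E = false, by the same count on the reduced clause set, 0 assignments work.
Total: 12 + 0 = 12.

12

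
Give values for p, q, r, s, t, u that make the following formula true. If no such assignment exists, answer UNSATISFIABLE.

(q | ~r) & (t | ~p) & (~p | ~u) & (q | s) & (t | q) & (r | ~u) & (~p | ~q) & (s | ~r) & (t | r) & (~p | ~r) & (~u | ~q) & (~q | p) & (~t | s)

Case q = 0:
From the singleton clause (~r), r = 0.
From the singleton clause (s), s = 1.
From the singleton clause (t), t = 1.
From the singleton clause (~u), u = 0.
All clauses hold; p can take either value.

p=0; q=0; r=0; s=1; t=1; u=0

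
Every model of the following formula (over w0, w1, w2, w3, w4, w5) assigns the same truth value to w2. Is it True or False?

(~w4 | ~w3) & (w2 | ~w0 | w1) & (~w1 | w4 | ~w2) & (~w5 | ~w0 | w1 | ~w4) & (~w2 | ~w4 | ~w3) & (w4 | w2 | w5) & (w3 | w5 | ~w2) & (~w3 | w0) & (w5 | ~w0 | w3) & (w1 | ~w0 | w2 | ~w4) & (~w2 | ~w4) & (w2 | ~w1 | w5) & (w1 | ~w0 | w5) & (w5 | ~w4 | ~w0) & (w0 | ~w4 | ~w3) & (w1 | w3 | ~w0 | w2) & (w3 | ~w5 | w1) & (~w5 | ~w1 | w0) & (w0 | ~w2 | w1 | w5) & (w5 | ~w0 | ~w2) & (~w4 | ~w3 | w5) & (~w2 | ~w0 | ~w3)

False

Suppose w2 = 1.
Unit clause (~w4) forces w4 = 0.
Unit clause (~w1) forces w1 = 0.
Try w3 = 1.
Unit clause (w0) forces w0 = 1.
That conflicts with the unit clause (~w0).
Undo w3 and try w3 = 0.
Unit clause (w5) forces w5 = 1.
That conflicts with the unit clause (~w5).
Either choice for w3 ends in contradiction.
So every satisfying assignment has w2 = False.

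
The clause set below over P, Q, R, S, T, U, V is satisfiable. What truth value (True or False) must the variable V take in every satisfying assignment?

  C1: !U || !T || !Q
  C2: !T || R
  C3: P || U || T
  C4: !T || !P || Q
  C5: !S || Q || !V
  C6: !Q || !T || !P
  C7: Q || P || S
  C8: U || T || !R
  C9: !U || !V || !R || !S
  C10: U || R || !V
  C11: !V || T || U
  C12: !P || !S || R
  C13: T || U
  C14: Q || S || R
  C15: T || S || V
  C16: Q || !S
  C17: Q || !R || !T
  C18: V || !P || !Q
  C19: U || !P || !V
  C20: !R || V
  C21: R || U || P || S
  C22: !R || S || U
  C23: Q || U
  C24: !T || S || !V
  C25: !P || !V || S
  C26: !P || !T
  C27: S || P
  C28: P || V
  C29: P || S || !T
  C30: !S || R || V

True

Suppose V = false.
The clause (!R) is unit, so R = false.
The clause (!T) is unit, so T = false.
The clause (U) is unit, so U = true.
The clause (S) is unit, so S = true.
But (!S) is also a unit clause — contradiction.
So every satisfying assignment has V = True.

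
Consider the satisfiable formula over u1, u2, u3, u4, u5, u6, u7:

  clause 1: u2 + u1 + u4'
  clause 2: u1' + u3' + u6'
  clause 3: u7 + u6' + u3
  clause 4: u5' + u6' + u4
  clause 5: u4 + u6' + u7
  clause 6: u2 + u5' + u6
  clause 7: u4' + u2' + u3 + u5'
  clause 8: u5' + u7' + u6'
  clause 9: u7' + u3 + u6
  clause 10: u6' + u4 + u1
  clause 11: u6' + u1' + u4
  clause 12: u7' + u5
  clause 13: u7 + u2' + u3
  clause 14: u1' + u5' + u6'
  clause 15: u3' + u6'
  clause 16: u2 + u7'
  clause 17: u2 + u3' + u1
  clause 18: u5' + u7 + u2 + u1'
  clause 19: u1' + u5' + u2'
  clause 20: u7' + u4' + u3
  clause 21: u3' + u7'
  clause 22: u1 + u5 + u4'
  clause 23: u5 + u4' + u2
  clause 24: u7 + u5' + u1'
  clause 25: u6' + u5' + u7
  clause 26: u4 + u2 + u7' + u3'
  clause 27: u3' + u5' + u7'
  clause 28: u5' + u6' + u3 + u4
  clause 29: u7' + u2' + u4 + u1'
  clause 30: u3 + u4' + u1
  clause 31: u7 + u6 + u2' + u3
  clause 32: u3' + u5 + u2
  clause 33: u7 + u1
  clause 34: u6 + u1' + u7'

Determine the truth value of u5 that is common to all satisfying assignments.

False

Suppose u5 = 1.
Suppose u6 = 0.
(u2) alone gives u2 = 1.
(u1') alone gives u1 = 0.
(u7) alone gives u7 = 1.
(u3) alone gives u3 = 1.
Now (u3') is unsatisfied and unit — conflict.
That branch fails; take u6 = 1 instead.
(u4) alone gives u4 = 1.
(u7') alone gives u7 = 0.
Now (u7) is unsatisfied and unit — conflict.
Either choice for u6 ends in contradiction.
So every satisfying assignment has u5 = False.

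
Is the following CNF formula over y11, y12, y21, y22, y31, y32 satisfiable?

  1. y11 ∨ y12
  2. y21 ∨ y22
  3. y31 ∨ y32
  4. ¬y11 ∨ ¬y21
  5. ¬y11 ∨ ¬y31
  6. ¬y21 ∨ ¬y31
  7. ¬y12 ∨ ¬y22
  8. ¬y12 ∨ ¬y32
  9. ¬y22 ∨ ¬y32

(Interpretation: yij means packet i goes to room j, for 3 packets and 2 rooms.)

No

Case y11 = True:
From the singleton clause (¬y21), y21 = False.
From the singleton clause (y22), y22 = True.
From the singleton clause (¬y31), y31 = False.
From the singleton clause (y32), y32 = True.
But (¬y32) is also a unit clause — contradiction.
That branch fails; take y11 = False instead.
From the singleton clause (y12), y12 = True.
From the singleton clause (¬y22), y22 = False.
From the singleton clause (y21), y21 = True.
From the singleton clause (¬y31), y31 = False.
From the singleton clause (y32), y32 = True.
But (¬y32) is also a unit clause — contradiction.
Either choice for y11 ends in contradiction.
No assignment satisfies every clause.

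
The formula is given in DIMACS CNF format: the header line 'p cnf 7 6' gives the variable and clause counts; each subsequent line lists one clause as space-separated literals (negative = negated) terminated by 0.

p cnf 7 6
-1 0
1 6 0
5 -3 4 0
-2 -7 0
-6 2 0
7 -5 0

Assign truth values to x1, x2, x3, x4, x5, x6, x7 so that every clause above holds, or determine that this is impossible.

x1 ↦ False; x2 ↦ True; x3 ↦ False; x4 ↦ False; x5 ↦ False; x6 ↦ True; x7 ↦ False

(¬x1) alone gives x1 = False.
(x6) alone gives x6 = True.
(x2) alone gives x2 = True.
(¬x7) alone gives x7 = False.
(¬x5) alone gives x5 = False.
Case x3 = False:
No clause remains; x4 is free.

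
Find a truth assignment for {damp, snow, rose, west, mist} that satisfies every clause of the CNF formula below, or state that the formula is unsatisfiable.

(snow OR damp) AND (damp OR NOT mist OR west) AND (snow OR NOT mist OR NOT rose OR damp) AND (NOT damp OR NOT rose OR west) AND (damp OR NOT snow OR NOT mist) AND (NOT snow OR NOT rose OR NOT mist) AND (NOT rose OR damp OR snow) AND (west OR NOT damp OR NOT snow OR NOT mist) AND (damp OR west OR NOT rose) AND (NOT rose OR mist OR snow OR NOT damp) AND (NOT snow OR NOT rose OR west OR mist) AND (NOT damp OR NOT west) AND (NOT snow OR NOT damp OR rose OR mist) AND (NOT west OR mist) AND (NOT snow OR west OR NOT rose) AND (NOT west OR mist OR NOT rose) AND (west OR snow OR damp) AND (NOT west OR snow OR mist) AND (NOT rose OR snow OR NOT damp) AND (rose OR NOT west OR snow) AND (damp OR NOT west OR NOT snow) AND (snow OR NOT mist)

damp: false, snow: true, rose: false, west: false, mist: false

Case snow = true:
Case damp = false:
From the singleton clause (NOT mist), mist = false.
From the singleton clause (NOT west), west = false.
From the singleton clause (NOT rose), rose = false.
Every clause now holds.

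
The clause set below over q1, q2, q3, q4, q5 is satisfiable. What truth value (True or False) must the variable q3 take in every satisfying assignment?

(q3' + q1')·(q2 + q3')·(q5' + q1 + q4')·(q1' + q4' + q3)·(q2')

Suppose q3 = 1.
Unit clause (q1') forces q1 = 0.
Unit clause (q2) forces q2 = 1.
Now (q2') is unsatisfied and unit — conflict.
So every satisfying assignment has q3 = False.

False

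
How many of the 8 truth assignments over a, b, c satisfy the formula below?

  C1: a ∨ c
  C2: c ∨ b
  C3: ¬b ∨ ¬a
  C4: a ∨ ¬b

There are 2^3 = 8 truth assignments over (a, b, c).
Check each against the 4 clauses (columns in the order a, b, c):
  F F F  ✗ fails (a ∨ c)
  F F T  ✓ satisfies all
  F T F  ✗ fails (a ∨ c)
  F T T  ✗ fails (a ∨ ¬b)
  T F F  ✗ fails (c ∨ b)
  T F T  ✓ satisfies all
  T T F  ✗ fails (¬b ∨ ¬a)
  T T T  ✗ fails (¬b ∨ ¬a)
2 of the 8 rows are models.

2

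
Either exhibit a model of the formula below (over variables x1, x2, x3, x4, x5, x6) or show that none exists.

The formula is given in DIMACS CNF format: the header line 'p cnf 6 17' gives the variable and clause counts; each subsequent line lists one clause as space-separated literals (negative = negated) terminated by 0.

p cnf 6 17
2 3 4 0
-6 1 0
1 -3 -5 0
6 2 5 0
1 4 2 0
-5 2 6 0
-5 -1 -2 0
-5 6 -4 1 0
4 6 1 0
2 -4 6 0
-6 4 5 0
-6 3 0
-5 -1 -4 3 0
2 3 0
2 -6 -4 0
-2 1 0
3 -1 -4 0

x1=True, x2=False, x3=True, x4=False, x5=True, x6=True

Case x6 = True:
The clause (x1) is unit, so x1 = True.
The clause (x3) is unit, so x3 = True.
Case x5 = True:
The clause (¬x2) is unit, so x2 = False.
The clause (¬x4) is unit, so x4 = False.
All clauses are satisfied.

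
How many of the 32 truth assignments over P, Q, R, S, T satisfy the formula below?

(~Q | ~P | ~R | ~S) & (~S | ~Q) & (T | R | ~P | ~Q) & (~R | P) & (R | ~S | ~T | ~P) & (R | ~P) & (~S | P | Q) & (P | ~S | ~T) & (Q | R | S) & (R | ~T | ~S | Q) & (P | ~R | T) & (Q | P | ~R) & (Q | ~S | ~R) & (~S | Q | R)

There are 2^5 = 32 truth assignments over (P, Q, R, S, T).
Split on P. With P = 1, the clauses containing P are satisfied and ~P drops from the rest; 4 of the 2^4 = 16 assignments to the other variables satisfy what remains.
With P = 0, by the same count on the reduced clause set, 2 assignments work.
(One model: P=F, Q=T, R=F, S=F, T=F.)
Total: 4 + 2 = 6.

6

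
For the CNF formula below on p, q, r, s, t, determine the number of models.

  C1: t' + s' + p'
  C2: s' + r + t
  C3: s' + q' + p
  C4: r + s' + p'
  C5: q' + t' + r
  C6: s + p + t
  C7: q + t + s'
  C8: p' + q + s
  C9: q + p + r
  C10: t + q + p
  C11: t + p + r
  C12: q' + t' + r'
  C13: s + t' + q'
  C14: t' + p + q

There are 2^5 = 32 truth assignments over (p, q, r, s, t).
Split on s. With s = 1, the clauses containing s are satisfied and s' drops from the rest; 1 of the 2^4 = 16 assignments to the other variables satisfy what remains.
With s = 0, by the same count on the reduced clause set, 2 assignments work.
(One model: p=T, q=T, r=F, s=F, t=F.)
Total: 1 + 2 = 3.

3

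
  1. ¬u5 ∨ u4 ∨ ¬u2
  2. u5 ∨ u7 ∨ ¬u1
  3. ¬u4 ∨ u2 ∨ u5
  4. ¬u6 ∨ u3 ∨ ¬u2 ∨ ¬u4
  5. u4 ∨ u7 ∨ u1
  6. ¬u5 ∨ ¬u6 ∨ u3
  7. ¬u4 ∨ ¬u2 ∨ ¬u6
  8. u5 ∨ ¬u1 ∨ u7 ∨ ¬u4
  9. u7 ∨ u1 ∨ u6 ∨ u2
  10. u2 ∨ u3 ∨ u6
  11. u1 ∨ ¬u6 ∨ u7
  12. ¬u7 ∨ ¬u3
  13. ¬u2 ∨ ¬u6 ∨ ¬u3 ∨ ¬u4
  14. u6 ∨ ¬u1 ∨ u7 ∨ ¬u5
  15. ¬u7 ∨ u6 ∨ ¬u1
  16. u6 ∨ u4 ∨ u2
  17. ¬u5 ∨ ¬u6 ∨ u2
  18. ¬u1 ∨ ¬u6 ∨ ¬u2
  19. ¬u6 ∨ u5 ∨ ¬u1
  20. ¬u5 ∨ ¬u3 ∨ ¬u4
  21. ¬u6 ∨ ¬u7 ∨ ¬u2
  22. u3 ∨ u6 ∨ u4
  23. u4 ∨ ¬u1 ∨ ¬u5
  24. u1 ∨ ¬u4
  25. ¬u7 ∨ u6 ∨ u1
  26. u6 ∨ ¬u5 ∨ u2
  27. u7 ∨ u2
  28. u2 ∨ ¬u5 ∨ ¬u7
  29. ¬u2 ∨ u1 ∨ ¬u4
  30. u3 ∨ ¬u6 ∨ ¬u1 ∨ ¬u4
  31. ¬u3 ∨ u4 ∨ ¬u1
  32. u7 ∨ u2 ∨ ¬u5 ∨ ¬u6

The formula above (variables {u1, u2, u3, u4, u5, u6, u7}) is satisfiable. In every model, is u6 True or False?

True

Suppose u6 = False.
Case u2 = True:
Case u5 = False:
Case u7 = True:
The clause (¬u3) is unit, so u3 = False.
The clause (¬u1) is unit, so u1 = False.
That conflicts with the unit clause (u1).
Backtrack on u7: now try u7 = False.
The clause (¬u1) is unit, so u1 = False.
The clause (u4) is unit, so u4 = True.
That conflicts with the unit clause (¬u4).
Either choice for u7 ends in contradiction.
Backtrack on u5: now try u5 = True.
The clause (u4) is unit, so u4 = True.
The clause (¬u3) is unit, so u3 = False.
The clause (u1) is unit, so u1 = True.
The clause (u7) is unit, so u7 = True.
That conflicts with the unit clause (¬u7).
Either choice for u5 ends in contradiction.
Backtrack on u2: now try u2 = False.
The clause (u3) is unit, so u3 = True.
The clause (¬u7) is unit, so u7 = False.
That conflicts with the unit clause (u7).
Either choice for u2 ends in contradiction.
So every satisfying assignment has u6 = True.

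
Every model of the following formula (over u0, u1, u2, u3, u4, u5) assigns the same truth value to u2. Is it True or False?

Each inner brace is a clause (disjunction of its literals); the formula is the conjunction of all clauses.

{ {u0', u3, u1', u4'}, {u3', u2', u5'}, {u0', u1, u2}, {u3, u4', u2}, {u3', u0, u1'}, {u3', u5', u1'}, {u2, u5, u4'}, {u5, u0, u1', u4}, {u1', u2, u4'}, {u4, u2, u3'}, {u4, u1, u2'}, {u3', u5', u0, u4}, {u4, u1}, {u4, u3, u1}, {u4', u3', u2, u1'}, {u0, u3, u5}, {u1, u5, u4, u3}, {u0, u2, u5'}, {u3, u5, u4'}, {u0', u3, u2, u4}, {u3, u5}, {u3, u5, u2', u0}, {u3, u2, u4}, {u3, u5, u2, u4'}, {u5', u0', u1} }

Suppose u2 = 0.
Branch on u0: set u0 = 0.
Unit clause (u5') forces u5 = 0.
Unit clause (u4') forces u4 = 0.
Unit clause (u1') forces u1 = 0.
That conflicts with the unit clause (u1).
That branch fails; take u0 = 1 instead.
Unit clause (u1) forces u1 = 1.
Unit clause (u4') forces u4 = 0.
Unit clause (u3') forces u3 = 0.
That conflicts with the unit clause (u3).
Both values of u0 lead to a conflict.
So every satisfying assignment has u2 = True.

True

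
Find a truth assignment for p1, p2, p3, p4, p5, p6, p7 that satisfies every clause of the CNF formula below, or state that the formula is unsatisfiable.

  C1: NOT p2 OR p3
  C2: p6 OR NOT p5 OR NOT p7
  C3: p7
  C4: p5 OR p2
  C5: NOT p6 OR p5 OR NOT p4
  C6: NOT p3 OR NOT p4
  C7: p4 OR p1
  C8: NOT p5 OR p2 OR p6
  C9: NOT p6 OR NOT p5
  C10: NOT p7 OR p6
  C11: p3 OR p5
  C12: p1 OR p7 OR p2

p1 ↦ true,  p2 ↦ true,  p3 ↦ true,  p4 ↦ false,  p5 ↦ false,  p6 ↦ true,  p7 ↦ true

The clause (p7) is unit, so p7 = true.
The clause (p6) is unit, so p6 = true.
The clause (NOT p5) is unit, so p5 = false.
The clause (p2) is unit, so p2 = true.
The clause (p3) is unit, so p3 = true.
The clause (NOT p4) is unit, so p4 = false.
The clause (p1) is unit, so p1 = true.
This assignment satisfies each clause.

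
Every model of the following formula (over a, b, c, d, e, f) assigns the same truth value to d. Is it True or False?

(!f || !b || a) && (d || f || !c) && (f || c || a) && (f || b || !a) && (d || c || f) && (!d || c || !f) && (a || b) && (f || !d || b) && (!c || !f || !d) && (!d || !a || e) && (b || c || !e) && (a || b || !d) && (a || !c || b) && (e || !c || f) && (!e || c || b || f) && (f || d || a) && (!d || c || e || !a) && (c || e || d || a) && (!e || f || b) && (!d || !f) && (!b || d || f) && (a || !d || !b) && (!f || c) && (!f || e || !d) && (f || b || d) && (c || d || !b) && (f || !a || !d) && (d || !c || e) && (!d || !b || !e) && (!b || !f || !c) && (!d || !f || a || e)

Suppose d = true.
(!f) alone gives f = false.
(b) alone gives b = true.
(a) alone gives a = true.
That conflicts with the unit clause (!a).
So every satisfying assignment has d = False.

False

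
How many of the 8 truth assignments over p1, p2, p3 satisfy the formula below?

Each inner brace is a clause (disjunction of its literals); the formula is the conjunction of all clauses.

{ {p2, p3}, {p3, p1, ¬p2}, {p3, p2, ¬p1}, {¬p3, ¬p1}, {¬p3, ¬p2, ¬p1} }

3

There are 2^3 = 8 truth assignments over (p1, p2, p3).
Check each against the 5 clauses (columns in the order p1, p2, p3):
  F F F  ✗ fails (p2 ∨ p3)
  F F T  ✓ satisfies all
  F T F  ✗ fails (p3 ∨ p1 ∨ ¬p2)
  F T T  ✓ satisfies all
  T F F  ✗ fails (p2 ∨ p3)
  T F T  ✗ fails (¬p3 ∨ ¬p1)
  T T F  ✓ satisfies all
  T T T  ✗ fails (¬p3 ∨ ¬p1)
3 of the 8 rows are models.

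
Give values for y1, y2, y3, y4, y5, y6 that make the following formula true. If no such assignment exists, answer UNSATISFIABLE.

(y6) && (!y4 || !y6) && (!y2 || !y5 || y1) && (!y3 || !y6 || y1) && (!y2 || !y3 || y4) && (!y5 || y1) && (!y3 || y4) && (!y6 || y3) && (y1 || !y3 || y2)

UNSATISFIABLE

Unit clause (y6) forces y6 = true.
Unit clause (!y4) forces y4 = false.
Unit clause (!y3) forces y3 = false.
That conflicts with the unit clause (y3).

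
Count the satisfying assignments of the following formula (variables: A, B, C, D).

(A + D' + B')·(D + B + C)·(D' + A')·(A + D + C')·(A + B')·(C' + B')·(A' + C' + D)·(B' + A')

2

There are 2^4 = 16 truth assignments over (A, B, C, D).
Split on C. With C = 1, the clauses containing C are satisfied and C' drops from the rest; 1 of the 2^3 = 8 assignments to the other variables satisfy what remains.
With C = 0, by the same count on the reduced clause set, 1 assignment works.
Total: 1 + 1 = 2.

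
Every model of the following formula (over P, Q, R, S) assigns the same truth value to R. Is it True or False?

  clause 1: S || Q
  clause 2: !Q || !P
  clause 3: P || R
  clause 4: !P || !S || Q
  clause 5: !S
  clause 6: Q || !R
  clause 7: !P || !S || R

Suppose R = false.
From the singleton clause (P), P = true.
From the singleton clause (!Q), Q = false.
From the singleton clause (S), S = true.
That conflicts with the unit clause (!S).
So every satisfying assignment has R = True.

True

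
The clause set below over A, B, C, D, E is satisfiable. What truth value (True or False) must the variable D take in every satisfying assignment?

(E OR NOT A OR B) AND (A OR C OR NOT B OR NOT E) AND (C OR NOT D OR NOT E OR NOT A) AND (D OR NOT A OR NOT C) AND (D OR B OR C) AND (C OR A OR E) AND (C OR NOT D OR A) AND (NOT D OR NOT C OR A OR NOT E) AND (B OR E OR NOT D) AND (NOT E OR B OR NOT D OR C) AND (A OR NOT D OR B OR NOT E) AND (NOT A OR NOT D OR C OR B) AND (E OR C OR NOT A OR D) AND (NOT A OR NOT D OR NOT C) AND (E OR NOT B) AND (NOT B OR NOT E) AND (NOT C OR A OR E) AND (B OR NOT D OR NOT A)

False

Suppose D = true.
Case C = true:
From the singleton clause (NOT A), A = false.
From the singleton clause (NOT E), E = false.
That conflicts with the unit clause (E).
Undo C and try C = false.
From the singleton clause (A), A = true.
From the singleton clause (NOT E), E = false.
From the singleton clause (B), B = true.
That conflicts with the unit clause (NOT B).
Either choice for C ends in contradiction.
So every satisfying assignment has D = False.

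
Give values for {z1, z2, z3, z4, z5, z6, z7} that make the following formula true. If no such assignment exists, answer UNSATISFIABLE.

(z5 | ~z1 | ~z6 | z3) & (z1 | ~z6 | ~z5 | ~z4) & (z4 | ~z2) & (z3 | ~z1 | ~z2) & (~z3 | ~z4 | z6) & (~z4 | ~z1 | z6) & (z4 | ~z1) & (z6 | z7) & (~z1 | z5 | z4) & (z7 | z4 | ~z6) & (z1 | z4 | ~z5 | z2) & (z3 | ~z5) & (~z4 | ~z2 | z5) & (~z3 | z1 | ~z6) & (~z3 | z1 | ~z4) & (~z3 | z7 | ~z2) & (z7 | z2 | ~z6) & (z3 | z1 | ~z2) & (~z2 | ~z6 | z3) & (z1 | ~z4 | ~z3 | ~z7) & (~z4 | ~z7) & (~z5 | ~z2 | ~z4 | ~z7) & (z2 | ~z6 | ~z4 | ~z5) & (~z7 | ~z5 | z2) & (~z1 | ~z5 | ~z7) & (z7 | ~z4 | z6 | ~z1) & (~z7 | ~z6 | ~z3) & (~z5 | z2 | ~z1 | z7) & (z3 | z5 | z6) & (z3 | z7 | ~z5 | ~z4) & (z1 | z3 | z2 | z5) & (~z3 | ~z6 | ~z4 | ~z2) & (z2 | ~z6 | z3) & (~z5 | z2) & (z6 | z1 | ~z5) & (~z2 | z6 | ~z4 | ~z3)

z1 ↦ 0,  z2 ↦ 0,  z3 ↦ 1,  z4 ↦ 0,  z5 ↦ 0,  z6 ↦ 0,  z7 ↦ 1

Try z4 = 0.
The clause (~z2) is unit, so z2 = 0.
The clause (~z1) is unit, so z1 = 0.
The clause (~z5) is unit, so z5 = 0.
The clause (z3) is unit, so z3 = 1.
The clause (~z6) is unit, so z6 = 0.
The clause (z7) is unit, so z7 = 1.
Every clause now holds.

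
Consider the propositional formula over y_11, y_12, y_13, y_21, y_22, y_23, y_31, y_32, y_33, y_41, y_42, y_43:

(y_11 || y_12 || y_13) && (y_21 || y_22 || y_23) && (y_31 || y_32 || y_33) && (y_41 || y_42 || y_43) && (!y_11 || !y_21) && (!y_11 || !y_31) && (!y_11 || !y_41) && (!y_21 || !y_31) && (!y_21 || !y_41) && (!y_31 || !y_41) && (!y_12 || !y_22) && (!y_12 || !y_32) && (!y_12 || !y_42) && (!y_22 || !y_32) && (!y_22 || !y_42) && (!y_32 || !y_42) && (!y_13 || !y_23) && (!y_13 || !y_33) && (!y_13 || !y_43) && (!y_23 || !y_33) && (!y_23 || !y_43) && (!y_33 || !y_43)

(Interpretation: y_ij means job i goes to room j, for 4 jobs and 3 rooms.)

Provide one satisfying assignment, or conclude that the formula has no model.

UNSATISFIABLE

Try y_11 = false.
Try y_12 = true.
Unit clause (!y_22) forces y_22 = false.
Unit clause (!y_32) forces y_32 = false.
Unit clause (!y_42) forces y_42 = false.
Try y_21 = true.
Unit clause (!y_31) forces y_31 = false.
Unit clause (y_33) forces y_33 = true.
Unit clause (!y_41) forces y_41 = false.
Unit clause (y_43) forces y_43 = true.
That conflicts with the unit clause (!y_43).
Backtrack on y_21: now try y_21 = false.
Unit clause (y_23) forces y_23 = true.
Unit clause (!y_13) forces y_13 = false.
Unit clause (!y_33) forces y_33 = false.
Unit clause (y_31) forces y_31 = true.
Unit clause (!y_41) forces y_41 = false.
Unit clause (y_43) forces y_43 = true.
That conflicts with the unit clause (!y_43).
Either choice for y_21 ends in contradiction.
Backtrack on y_12: now try y_12 = false.
Unit clause (y_13) forces y_13 = true.
Unit clause (!y_23) forces y_23 = false.
Unit clause (!y_33) forces y_33 = false.
Unit clause (!y_43) forces y_43 = false.
Try y_21 = true.
Unit clause (!y_31) forces y_31 = false.
Unit clause (y_32) forces y_32 = true.
Unit clause (!y_41) forces y_41 = false.
Unit clause (y_42) forces y_42 = true.
That conflicts with the unit clause (!y_42).
Backtrack on y_21: now try y_21 = false.
Unit clause (y_22) forces y_22 = true.
Unit clause (!y_32) forces y_32 = false.
Unit clause (y_31) forces y_31 = true.
Unit clause (!y_41) forces y_41 = false.
Unit clause (y_42) forces y_42 = true.
That conflicts with the unit clause (!y_42).
Either choice for y_21 ends in contradiction.
Either choice for y_12 ends in contradiction.
Backtrack on y_11: now try y_11 = true.
Unit clause (!y_21) forces y_21 = false.
Unit clause (!y_31) forces y_31 = false.
Unit clause (!y_41) forces y_41 = false.
Try y_22 = true.
Unit clause (!y_12) forces y_12 = false.
Unit clause (!y_32) forces y_32 = false.
Unit clause (y_33) forces y_33 = true.
Unit clause (!y_42) forces y_42 = false.
Unit clause (y_43) forces y_43 = true.
That conflicts with the unit clause (!y_43).
Backtrack on y_22: now try y_22 = false.
Unit clause (y_23) forces y_23 = true.
Unit clause (!y_13) forces y_13 = false.
Unit clause (!y_33) forces y_33 = false.
Unit clause (y_32) forces y_32 = true.
Unit clause (!y_12) forces y_12 = false.
Unit clause (!y_42) forces y_42 = false.
Unit clause (y_43) forces y_43 = true.
That conflicts with the unit clause (!y_43).
Either choice for y_22 ends in contradiction.
Either choice for y_11 ends in contradiction.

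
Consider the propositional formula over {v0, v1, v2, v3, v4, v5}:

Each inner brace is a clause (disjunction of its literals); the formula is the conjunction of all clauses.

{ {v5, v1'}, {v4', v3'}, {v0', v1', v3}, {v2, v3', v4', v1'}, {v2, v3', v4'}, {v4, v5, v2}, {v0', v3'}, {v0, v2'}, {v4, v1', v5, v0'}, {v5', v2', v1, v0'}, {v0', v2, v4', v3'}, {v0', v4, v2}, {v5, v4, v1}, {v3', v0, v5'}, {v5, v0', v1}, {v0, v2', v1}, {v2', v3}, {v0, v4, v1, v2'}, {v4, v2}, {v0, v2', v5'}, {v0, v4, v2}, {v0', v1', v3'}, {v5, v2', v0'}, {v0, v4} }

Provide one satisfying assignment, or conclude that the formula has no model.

Case v5 = 1:
Case v4 = 1:
The clause (v3') is unit, so v3 = 0.
The clause (v2') is unit, so v2 = 0.
Case v0 = 0:
No clause remains; v1 is free.

v0: 0; v1: 1; v2: 0; v3: 0; v4: 1; v5: 1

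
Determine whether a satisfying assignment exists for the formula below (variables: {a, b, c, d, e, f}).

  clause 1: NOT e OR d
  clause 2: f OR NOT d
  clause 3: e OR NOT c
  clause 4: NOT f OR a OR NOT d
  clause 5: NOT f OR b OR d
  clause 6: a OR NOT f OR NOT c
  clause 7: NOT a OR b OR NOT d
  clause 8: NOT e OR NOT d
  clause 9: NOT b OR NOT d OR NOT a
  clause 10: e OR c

No, unsatisfiable

Suppose e = false.
The clause (NOT c) is unit, so c = false.
That conflicts with the unit clause (c).
So e must be the other value — set e = true.
The clause (d) is unit, so d = true.
That conflicts with the unit clause (NOT d).
Either choice for e ends in contradiction.
No assignment satisfies every clause.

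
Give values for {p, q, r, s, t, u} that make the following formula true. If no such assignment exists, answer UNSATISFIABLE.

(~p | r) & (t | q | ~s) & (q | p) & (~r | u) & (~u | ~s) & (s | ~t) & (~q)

Unit clause (~q) forces q = 0.
Unit clause (p) forces p = 1.
Unit clause (r) forces r = 1.
Unit clause (u) forces u = 1.
Unit clause (~s) forces s = 0.
Unit clause (~t) forces t = 0.
This assignment satisfies each clause.

p: 1; q: 0; r: 1; s: 0; t: 0; u: 1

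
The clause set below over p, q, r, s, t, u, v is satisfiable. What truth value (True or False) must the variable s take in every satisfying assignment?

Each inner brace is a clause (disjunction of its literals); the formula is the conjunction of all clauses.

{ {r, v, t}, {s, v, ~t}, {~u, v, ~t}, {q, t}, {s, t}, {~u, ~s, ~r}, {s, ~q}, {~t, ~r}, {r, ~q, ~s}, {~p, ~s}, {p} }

Suppose s = 1.
(~p) alone gives p = 0.
Now (p) is unsatisfied and unit — conflict.
So every satisfying assignment has s = False.

False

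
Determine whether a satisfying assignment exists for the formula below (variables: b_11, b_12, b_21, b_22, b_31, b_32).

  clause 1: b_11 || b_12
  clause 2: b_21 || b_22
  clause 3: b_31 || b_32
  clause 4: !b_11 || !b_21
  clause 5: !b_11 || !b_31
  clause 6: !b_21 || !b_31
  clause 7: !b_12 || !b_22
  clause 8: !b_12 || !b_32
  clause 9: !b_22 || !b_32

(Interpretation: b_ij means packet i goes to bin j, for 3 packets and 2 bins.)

No, unsatisfiable

Try b_11 = true.
Unit clause (!b_21) forces b_21 = false.
Unit clause (b_22) forces b_22 = true.
Unit clause (!b_31) forces b_31 = false.
Unit clause (b_32) forces b_32 = true.
Now (!b_32) is unsatisfied and unit — conflict.
Undo b_11 and try b_11 = false.
Unit clause (b_12) forces b_12 = true.
Unit clause (!b_22) forces b_22 = false.
Unit clause (b_21) forces b_21 = true.
Unit clause (!b_31) forces b_31 = false.
Unit clause (b_32) forces b_32 = true.
Now (!b_32) is unsatisfied and unit — conflict.
Either choice for b_11 ends in contradiction.
No assignment satisfies every clause.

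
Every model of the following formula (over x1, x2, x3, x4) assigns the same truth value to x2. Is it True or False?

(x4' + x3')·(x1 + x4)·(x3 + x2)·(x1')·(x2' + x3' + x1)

Suppose x2 = 0.
The clause (x3) is unit, so x3 = 1.
The clause (x4') is unit, so x4 = 0.
The clause (x1) is unit, so x1 = 1.
That conflicts with the unit clause (x1').
So every satisfying assignment has x2 = True.

True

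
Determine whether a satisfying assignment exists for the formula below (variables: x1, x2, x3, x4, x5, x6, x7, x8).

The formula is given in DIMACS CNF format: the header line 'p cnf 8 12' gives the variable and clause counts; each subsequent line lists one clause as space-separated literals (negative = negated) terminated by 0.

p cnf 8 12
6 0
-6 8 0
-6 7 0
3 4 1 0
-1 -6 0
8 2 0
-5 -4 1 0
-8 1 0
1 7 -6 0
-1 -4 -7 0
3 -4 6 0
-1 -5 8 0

(x6) alone gives x6 = True.
(x8) alone gives x8 = True.
(x7) alone gives x7 = True.
(¬x1) alone gives x1 = False.
Now (x1) is unsatisfied and unit — conflict.
No assignment satisfies every clause.

No, unsatisfiable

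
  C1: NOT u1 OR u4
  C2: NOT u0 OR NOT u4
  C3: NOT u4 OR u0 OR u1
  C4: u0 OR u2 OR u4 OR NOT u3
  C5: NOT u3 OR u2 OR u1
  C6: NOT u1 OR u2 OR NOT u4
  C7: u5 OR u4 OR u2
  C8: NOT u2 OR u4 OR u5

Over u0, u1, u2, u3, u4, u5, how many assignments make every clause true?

10

There are 2^6 = 64 truth assignments over (u0, u1, u2, u3, u4, u5).
Split on u1. With u1 = true, the clauses containing u1 are satisfied and NOT u1 drops from the rest; 4 of the 2^5 = 32 assignments to the other variables satisfy what remains.
With u1 = false, by the same count on the reduced clause set, 6 assignments work.
Total: 4 + 6 = 10.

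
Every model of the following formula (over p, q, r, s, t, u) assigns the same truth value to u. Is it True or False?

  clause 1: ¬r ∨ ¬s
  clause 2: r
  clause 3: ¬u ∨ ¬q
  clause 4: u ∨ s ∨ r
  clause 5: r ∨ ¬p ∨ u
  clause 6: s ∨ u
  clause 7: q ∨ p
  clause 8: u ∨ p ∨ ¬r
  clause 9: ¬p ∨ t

True

Suppose u = False.
From the singleton clause (r), r = True.
From the singleton clause (¬s), s = False.
But (s) is also a unit clause — contradiction.
So every satisfying assignment has u = True.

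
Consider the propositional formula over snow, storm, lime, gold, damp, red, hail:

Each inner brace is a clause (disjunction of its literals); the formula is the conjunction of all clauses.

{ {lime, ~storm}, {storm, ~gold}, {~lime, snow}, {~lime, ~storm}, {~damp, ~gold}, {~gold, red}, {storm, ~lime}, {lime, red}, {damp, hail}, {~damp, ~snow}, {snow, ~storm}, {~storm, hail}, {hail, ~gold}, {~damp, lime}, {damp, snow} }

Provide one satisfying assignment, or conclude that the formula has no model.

Try lime = 0.
The clause (~storm) is unit, so storm = 0.
The clause (~gold) is unit, so gold = 0.
The clause (red) is unit, so red = 1.
The clause (~damp) is unit, so damp = 0.
The clause (hail) is unit, so hail = 1.
The clause (snow) is unit, so snow = 1.
All clauses are satisfied.

snow: 1, storm: 0, lime: 0, gold: 0, damp: 0, red: 1, hail: 1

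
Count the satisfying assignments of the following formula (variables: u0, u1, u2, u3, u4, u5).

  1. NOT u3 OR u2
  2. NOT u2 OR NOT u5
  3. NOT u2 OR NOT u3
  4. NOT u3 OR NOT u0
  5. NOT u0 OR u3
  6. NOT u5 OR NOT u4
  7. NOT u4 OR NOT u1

There are 2^6 = 64 truth assignments over (u0, u1, u2, u3, u4, u5).
Split on u4. With u4 = true, the clauses containing u4 are satisfied and NOT u4 drops from the rest; 2 of the 2^5 = 32 assignments to the other variables satisfy what remains.
With u4 = false, by the same count on the reduced clause set, 6 assignments work.
Total: 2 + 6 = 8.

8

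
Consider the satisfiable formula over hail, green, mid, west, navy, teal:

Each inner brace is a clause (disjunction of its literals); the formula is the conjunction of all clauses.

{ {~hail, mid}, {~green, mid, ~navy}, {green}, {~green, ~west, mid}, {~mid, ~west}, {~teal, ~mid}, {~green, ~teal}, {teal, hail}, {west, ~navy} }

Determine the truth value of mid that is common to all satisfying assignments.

Suppose mid = 0.
(~hail) alone gives hail = 0.
(green) alone gives green = 1.
(~navy) alone gives navy = 0.
(~west) alone gives west = 0.
(~teal) alone gives teal = 0.
But (teal) is also a unit clause — contradiction.
So every satisfying assignment has mid = True.

True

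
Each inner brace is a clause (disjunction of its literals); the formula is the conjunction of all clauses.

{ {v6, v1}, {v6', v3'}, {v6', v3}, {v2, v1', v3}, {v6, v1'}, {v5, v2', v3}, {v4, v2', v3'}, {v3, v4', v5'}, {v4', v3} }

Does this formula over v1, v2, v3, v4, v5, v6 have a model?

Case v6 = 1:
(v3') alone gives v3 = 0.
That conflicts with the unit clause (v3).
So v6 must be the other value — set v6 = 0.
(v1) alone gives v1 = 1.
That conflicts with the unit clause (v1').
Neither v6 = 1 nor v6 = 0 works.
No assignment satisfies every clause.

No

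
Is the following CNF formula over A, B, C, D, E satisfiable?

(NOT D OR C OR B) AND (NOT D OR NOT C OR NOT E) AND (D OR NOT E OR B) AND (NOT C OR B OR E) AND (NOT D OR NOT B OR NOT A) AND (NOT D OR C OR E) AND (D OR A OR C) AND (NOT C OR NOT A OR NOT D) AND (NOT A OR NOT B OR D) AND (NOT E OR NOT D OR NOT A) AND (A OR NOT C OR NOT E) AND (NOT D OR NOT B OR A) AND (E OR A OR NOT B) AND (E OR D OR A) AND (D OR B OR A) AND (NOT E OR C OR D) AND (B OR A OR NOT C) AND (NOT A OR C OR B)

Case D = false:
Case E = false:
(A) alone gives A = true.
(NOT B) alone gives B = false.
(NOT C) alone gives C = false.
That conflicts with the unit clause (C).
Undo E and try E = true.
(B) alone gives B = true.
(NOT A) alone gives A = false.
(C) alone gives C = true.
That conflicts with the unit clause (NOT C).
Neither E = true nor E = false works.
Undo D and try D = true.
Case C = true:
(NOT E) alone gives E = false.
(B) alone gives B = true.
(NOT A) alone gives A = false.
That conflicts with the unit clause (A).
Undo C and try C = false.
(B) alone gives B = true.
(NOT A) alone gives A = false.
That conflicts with the unit clause (A).
Neither C = true nor C = false works.
Neither D = true nor D = false works.
No assignment satisfies every clause.

Unsatisfiable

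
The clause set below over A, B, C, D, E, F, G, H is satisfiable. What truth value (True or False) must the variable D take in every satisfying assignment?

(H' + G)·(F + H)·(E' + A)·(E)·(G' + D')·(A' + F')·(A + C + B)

Suppose D = 1.
From the singleton clause (E), E = 1.
From the singleton clause (A), A = 1.
From the singleton clause (G'), G = 0.
From the singleton clause (H'), H = 0.
From the singleton clause (F), F = 1.
That conflicts with the unit clause (F').
So every satisfying assignment has D = False.

False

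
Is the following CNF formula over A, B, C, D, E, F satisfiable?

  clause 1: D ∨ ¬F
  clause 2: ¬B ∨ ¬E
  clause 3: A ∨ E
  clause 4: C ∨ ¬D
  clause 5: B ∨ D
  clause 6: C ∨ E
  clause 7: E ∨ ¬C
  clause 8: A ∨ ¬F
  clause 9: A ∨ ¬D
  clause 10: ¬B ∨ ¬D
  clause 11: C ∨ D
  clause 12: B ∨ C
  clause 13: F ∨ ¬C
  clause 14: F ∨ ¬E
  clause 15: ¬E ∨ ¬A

Unsatisfiable

Suppose D = True.
Unit clause (C) forces C = True.
Unit clause (E) forces E = True.
Unit clause (¬B) forces B = False.
Unit clause (A) forces A = True.
But (¬A) is also a unit clause — contradiction.
That branch fails; take D = False instead.
Unit clause (¬F) forces F = False.
Unit clause (B) forces B = True.
Unit clause (¬E) forces E = False.
Unit clause (A) forces A = True.
Unit clause (C) forces C = True.
But (¬C) is also a unit clause — contradiction.
Neither D = True nor D = False works.
No assignment satisfies every clause.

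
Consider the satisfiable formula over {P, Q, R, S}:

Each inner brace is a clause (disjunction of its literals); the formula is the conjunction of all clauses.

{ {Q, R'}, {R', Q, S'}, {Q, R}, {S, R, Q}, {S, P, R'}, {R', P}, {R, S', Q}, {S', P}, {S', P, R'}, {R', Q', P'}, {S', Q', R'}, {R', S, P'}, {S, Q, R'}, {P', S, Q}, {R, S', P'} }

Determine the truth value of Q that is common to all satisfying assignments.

True

Suppose Q = 0.
Unit clause (R') forces R = 0.
But (R) is also a unit clause — contradiction.
So every satisfying assignment has Q = True.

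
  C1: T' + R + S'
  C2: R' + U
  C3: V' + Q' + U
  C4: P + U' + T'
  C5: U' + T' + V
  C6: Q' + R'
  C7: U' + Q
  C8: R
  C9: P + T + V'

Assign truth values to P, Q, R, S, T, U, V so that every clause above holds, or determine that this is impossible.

The clause (R) is unit, so R = 1.
The clause (U) is unit, so U = 1.
The clause (Q') is unit, so Q = 0.
That conflicts with the unit clause (Q).

UNSATISFIABLE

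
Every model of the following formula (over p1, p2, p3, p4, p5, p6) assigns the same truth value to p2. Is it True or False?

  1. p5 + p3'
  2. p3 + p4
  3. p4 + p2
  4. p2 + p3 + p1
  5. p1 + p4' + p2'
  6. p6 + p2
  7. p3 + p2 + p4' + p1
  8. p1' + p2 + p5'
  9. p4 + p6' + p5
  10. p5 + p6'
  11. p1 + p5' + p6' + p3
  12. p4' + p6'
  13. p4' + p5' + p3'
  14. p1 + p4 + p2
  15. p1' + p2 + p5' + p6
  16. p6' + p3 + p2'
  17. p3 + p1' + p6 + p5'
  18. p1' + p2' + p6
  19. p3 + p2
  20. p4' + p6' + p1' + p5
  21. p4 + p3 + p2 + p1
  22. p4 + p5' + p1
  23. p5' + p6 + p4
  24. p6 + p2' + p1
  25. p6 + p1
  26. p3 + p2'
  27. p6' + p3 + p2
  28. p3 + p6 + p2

Suppose p2 = 0.
(p4) alone gives p4 = 1.
(p6) alone gives p6 = 1.
But (p6') is also a unit clause — contradiction.
So every satisfying assignment has p2 = True.

True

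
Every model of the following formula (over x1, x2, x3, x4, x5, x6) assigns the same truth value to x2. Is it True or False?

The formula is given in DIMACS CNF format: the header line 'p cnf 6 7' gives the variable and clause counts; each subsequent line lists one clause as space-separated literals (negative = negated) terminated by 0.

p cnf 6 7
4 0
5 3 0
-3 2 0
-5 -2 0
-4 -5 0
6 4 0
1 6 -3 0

True

Suppose x2 = False.
(x4) alone gives x4 = True.
(¬x3) alone gives x3 = False.
(x5) alone gives x5 = True.
But (¬x5) is also a unit clause — contradiction.
So every satisfying assignment has x2 = True.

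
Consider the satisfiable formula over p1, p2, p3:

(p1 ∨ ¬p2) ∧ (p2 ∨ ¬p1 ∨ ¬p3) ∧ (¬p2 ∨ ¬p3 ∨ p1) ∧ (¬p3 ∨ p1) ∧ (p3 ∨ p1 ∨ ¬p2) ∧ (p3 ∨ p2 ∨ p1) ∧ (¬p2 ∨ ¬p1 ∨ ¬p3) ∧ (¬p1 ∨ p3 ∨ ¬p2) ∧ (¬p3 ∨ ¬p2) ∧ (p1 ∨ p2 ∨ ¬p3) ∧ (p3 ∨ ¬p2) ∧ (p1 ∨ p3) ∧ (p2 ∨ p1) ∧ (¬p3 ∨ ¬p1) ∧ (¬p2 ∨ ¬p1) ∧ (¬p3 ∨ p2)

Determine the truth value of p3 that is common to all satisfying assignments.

False

Suppose p3 = True.
Unit clause (p1) forces p1 = True.
But (¬p1) is also a unit clause — contradiction.
So every satisfying assignment has p3 = False.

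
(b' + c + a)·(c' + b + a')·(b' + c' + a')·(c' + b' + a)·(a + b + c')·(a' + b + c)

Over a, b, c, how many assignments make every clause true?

2

There are 2^3 = 8 truth assignments over (a, b, c).
Split on b. With b = 1, the clauses containing b are satisfied and b' drops from the rest; 1 of the 2^2 = 4 assignments to the other variables satisfy what remains.
With b = 0, by the same count on the reduced clause set, 1 assignment works.
(One model: a=F, b=F, c=F.)
Total: 1 + 1 = 2.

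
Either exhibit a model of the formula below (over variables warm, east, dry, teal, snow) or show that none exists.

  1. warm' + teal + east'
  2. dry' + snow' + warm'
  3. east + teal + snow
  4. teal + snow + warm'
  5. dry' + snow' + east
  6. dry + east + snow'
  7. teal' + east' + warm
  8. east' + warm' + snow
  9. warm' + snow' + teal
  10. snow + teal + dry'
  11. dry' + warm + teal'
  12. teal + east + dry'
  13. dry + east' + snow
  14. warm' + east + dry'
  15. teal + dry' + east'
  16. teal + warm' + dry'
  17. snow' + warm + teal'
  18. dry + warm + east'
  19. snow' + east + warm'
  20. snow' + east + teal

Case warm = 0:
Case teal = 1:
(east') alone gives east = 0.
(dry') alone gives dry = 0.
(snow') alone gives snow = 0.
All clauses are satisfied.

warm ↦ 0,  east ↦ 0,  dry ↦ 0,  teal ↦ 1,  snow ↦ 0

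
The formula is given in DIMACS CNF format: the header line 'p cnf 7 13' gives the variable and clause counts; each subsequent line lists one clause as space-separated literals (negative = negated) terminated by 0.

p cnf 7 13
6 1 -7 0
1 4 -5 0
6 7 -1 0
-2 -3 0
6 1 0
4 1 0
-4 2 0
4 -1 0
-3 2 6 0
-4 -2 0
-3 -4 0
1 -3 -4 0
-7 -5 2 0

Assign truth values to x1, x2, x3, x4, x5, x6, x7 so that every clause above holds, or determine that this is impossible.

Try x2 = False.
From the singleton clause (¬x4), x4 = False.
From the singleton clause (x1), x1 = True.
That conflicts with the unit clause (¬x1).
So x2 must be the other value — set x2 = True.
From the singleton clause (¬x3), x3 = False.
From the singleton clause (¬x4), x4 = False.
From the singleton clause (x1), x1 = True.
That conflicts with the unit clause (¬x1).
Both values of x2 lead to a conflict.

UNSATISFIABLE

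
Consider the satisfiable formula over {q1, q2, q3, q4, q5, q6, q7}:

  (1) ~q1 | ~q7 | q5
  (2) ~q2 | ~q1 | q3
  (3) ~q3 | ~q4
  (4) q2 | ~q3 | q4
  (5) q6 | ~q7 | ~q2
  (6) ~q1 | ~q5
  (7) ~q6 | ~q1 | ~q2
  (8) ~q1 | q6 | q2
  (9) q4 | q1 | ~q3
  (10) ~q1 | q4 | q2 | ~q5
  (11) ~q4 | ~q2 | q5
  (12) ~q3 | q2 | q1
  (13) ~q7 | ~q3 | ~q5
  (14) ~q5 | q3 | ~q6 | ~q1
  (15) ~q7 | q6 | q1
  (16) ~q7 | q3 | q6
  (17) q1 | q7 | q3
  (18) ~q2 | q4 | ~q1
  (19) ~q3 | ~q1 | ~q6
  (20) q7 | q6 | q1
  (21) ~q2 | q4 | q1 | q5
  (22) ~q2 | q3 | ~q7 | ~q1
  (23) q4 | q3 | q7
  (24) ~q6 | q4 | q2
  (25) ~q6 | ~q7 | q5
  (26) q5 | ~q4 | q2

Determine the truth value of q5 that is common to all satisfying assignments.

Suppose q5 = 0.
Try q1 = 0.
Try q3 = 0.
Unit clause (q7) forces q7 = 1.
Unit clause (q6) forces q6 = 1.
That conflicts with the unit clause (~q6).
So q3 must be the other value — set q3 = 1.
Unit clause (~q4) forces q4 = 0.
That conflicts with the unit clause (q4).
Neither q3 = 1 nor q3 = 0 works.
So q1 must be the other value — set q1 = 1.
Unit clause (~q7) forces q7 = 0.
Try q2 = 0.
Unit clause (q6) forces q6 = 1.
Unit clause (~q3) forces q3 = 0.
Unit clause (q4) forces q4 = 1.
That conflicts with the unit clause (~q4).
So q2 must be the other value — set q2 = 1.
Unit clause (q3) forces q3 = 1.
Unit clause (~q4) forces q4 = 0.
That conflicts with the unit clause (q4).
Neither q2 = 1 nor q2 = 0 works.
Neither q1 = 1 nor q1 = 0 works.
So every satisfying assignment has q5 = True.

True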